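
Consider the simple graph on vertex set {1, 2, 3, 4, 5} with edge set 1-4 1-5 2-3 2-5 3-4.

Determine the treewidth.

A width-2 tree decomposition is:
Bags: B1 = {1, 4, 5}  B2 = {3, 4, 5}  B3 = {2, 3, 5}
Tree: B1–B2, B2–B3
Every bag has size at most 3, so the width is 3 − 1 = 2 and tw(G) ≤ 2. For the lower bound, G contains the cycle 5–1–4–3–2–5, so G is not a forest; only forests have treewidth ≤ 1, hence tw(G) ≥ 2. Combining the bounds, tw(G) = 2.

2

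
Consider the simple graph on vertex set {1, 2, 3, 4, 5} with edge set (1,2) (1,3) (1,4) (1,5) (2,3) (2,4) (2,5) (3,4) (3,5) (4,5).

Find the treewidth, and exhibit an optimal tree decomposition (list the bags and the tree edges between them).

Treewidth 4.
Bags: B1 = {1, 2, 3, 4, 5}
Tree: (single bag)

A single bag containing all 5 vertices is trivially a valid decomposition of width 4. For the lower bound, the 5 vertices {1, 2, 3, 4, 5} are pairwise adjacent, and any tree decomposition puts a clique entirely inside one bag — forcing width ≥ 4. Therefore the treewidth is 4.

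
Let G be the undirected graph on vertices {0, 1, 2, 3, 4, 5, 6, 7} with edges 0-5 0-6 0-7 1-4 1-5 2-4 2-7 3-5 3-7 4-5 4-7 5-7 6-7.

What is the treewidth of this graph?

2

A width-2 tree decomposition is:
Bags: B1 = {0, 5, 7}  B2 = {3, 5, 7}  B3 = {4, 5, 7}  B4 = {2, 4, 7}  B5 = {1, 4, 5}  B6 = {0, 6, 7}
Tree: B1–B2, B2–B3, B3–B4, B3–B5, B1–B6
Each bag holds 3 vertices, so the decomposition has width 2, which upper-bounds the treewidth. On the other hand G contains the 3-clique {1, 4, 5}. A clique must lie in a single bag of any decomposition, so no decomposition can have width below 2. The upper and lower bounds meet at 2, so that is the treewidth.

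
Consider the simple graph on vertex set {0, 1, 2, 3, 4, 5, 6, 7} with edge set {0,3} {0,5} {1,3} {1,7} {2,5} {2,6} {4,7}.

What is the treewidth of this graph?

A width-1 tree decomposition is:
Bags: B1 = {4, 7}  B2 = {1, 7}  B3 = {1, 3}  B4 = {0, 3}  B5 = {0, 5}  B6 = {2, 5}  B7 = {2, 6}
Tree: B1–B2, B2–B3, B3–B4, B4–B5, B5–B6, B6–B7
Each bag holds 2 vertices, so the decomposition has width 1, which upper-bounds the treewidth. Since G has at least one edge (e.g. 4–7), it is not an edgeless graph, so tw(G) ≥ 1. Therefore the treewidth is 1.

1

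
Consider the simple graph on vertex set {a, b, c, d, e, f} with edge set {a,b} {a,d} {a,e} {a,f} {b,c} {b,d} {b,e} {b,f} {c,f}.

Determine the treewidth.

2

A width-2 tree decomposition is:
Bags: B1 = {b, c, f}  B2 = {a, b, f}  B3 = {a, b, e}  B4 = {a, b, d}
Tree: B1–B2, B2–B3, B3–B4
Every bag has size at most 3, so the width is 3 − 1 = 2 and tw(G) ≤ 2. For the lower bound, the 3 vertices {b, c, f} are pairwise adjacent, and any tree decomposition puts a clique entirely inside one bag — forcing width ≥ 2. Therefore the treewidth is 2.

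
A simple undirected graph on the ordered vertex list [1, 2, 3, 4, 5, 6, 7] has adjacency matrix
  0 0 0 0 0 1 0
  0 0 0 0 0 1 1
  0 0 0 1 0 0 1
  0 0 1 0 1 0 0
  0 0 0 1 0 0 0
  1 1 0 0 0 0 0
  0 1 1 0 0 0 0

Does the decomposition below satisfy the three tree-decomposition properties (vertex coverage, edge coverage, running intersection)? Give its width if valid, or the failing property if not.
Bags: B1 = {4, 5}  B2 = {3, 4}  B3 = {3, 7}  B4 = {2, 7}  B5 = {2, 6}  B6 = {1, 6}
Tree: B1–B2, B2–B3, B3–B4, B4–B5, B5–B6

Yes; width 1.

Every vertex of G appears in some bag (union = {1, 2, 3, 4, 5, 6, 7}); every edge is covered by a bag; and for each vertex v the set of bags containing v is connected in the bag tree. The decomposition is therefore valid. The largest bag has 2 vertices, so the width is 1.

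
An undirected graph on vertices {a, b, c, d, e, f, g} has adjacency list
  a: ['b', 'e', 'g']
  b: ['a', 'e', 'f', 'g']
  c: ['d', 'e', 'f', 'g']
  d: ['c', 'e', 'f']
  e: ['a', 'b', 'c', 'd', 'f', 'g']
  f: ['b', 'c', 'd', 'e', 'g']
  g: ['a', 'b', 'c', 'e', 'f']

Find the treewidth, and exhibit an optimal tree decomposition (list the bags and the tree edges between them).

Treewidth 3.
One optimal decomposition is:
Bags: B1 = {a, b, e, g}  B2 = {b, e, f, g}  B3 = {c, e, f, g}  B4 = {c, d, e, f}
Tree: B1–B2, B2–B3, B3–B4

The largest bag has 4 vertices, giving width 3; this decomposition certifies tw(G) ≤ 3. Conversely, {a, b, e, g} is a clique of size 4, and the vertices of any clique must share a bag in every tree decomposition; so some bag has ≥ 4 vertices and tw(G) ≥ 3. Therefore the treewidth is 3.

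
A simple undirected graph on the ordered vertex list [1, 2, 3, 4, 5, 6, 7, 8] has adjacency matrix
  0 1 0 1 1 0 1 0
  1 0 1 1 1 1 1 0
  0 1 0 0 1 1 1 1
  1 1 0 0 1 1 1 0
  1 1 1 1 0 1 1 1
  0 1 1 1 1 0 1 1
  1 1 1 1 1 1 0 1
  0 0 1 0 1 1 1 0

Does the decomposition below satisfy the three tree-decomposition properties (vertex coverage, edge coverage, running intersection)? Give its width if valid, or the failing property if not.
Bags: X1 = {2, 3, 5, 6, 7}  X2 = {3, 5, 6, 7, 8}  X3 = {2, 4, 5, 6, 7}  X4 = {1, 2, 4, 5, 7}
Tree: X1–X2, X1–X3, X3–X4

Every vertex of G appears in some bag (union = {1, 2, 3, 4, 5, 6, 7, 8}); every edge is covered by a bag; and for each vertex v the set of bags containing v is connected in the bag tree. The decomposition is therefore valid. The largest bag has 5 vertices, so the width is 4.

Yes; width 4.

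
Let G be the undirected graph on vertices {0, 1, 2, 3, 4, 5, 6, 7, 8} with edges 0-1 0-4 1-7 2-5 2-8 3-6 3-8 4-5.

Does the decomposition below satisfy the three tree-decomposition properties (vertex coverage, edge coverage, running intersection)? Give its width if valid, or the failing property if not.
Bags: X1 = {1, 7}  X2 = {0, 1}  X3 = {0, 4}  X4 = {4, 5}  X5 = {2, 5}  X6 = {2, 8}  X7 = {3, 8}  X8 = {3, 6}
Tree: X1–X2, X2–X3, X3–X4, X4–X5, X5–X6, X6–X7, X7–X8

Yes; width 1.

Every vertex of G appears in some bag (union = {0, 1, 2, 3, 4, 5, 6, 7, 8}); every edge is covered by a bag; and for each vertex v the set of bags containing v is connected in the bag tree. The decomposition is therefore valid. The largest bag has 2 vertices, so the width is 1.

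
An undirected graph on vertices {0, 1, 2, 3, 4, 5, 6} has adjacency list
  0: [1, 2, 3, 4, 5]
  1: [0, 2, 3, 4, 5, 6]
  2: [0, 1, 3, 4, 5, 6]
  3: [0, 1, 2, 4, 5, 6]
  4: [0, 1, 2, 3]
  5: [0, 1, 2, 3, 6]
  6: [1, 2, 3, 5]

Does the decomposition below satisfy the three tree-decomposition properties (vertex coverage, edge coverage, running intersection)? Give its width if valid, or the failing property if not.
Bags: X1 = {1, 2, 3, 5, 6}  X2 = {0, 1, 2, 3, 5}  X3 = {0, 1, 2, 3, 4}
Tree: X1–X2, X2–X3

Every vertex of G appears in some bag (union = {0, 1, 2, 3, 4, 5, 6}); every edge is covered by a bag; and for each vertex v the set of bags containing v is connected in the bag tree. The decomposition is therefore valid. The largest bag has 5 vertices, so the width is 4.

Yes; width 4.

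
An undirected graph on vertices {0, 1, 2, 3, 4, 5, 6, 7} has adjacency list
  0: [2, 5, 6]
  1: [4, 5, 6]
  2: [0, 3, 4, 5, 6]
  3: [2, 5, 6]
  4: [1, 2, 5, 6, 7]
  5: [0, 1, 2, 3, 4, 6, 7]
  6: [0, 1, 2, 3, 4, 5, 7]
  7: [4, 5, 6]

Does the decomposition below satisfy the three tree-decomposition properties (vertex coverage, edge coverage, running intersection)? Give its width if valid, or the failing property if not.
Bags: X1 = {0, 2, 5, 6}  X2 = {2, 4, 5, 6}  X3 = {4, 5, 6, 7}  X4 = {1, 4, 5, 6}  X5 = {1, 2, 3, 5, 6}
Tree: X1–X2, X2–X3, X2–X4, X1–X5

No — bags containing vertex 1 are not connected in the tree.

A tree decomposition must satisfy three properties: every vertex lies in some bag; for every edge, both endpoints lie together in some bag; and for every vertex, the bags containing it form a connected subtree. Here bags containing vertex 1 are not connected in the tree, so the decomposition is invalid.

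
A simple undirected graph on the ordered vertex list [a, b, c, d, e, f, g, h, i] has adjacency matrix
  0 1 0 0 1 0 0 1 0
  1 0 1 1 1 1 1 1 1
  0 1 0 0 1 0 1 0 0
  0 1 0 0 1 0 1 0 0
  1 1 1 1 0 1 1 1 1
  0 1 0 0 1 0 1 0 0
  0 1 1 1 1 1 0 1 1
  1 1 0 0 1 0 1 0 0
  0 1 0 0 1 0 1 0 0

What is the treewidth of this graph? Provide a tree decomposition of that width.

Each bag holds 4 vertices, so the decomposition has width 3, which upper-bounds the treewidth. For the lower bound, the 4 vertices {b, d, e, g} are pairwise adjacent, and any tree decomposition puts a clique entirely inside one bag — forcing width ≥ 3. The upper and lower bounds meet at 3, so that is the treewidth.

Treewidth 3.
One optimal decomposition is:
Bags: B1 = {b, e, g, i}  B2 = {b, e, f, g}  B3 = {b, c, e, g}  B4 = {b, d, e, g}  B5 = {b, e, g, h}  B6 = {a, b, e, h}
Tree: B1–B2, B1–B3, B2–B4, B1–B5, B5–B6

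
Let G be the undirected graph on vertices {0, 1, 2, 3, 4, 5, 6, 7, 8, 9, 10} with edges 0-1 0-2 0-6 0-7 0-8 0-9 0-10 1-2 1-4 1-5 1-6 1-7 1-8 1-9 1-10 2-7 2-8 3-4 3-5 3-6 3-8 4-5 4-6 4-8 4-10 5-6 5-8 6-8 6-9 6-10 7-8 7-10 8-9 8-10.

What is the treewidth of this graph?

A width-4 tree decomposition is:
Bags: B1 = {0, 1, 6, 8, 10}  B2 = {0, 1, 7, 8, 10}  B3 = {0, 1, 2, 7, 8}  B4 = {1, 4, 6, 8, 10}  B5 = {0, 1, 6, 8, 9}  B6 = {1, 4, 5, 6, 8}  B7 = {3, 4, 5, 6, 8}
Tree: B1–B2, B2–B3, B1–B4, B1–B5, B4–B6, B6–B7
The largest bag has 5 vertices, giving width 4; this decomposition certifies tw(G) ≤ 4. For the lower bound, the 5 vertices {0, 1, 2, 7, 8} are pairwise adjacent, and any tree decomposition puts a clique entirely inside one bag — forcing width ≥ 4. Therefore the treewidth is 4.

4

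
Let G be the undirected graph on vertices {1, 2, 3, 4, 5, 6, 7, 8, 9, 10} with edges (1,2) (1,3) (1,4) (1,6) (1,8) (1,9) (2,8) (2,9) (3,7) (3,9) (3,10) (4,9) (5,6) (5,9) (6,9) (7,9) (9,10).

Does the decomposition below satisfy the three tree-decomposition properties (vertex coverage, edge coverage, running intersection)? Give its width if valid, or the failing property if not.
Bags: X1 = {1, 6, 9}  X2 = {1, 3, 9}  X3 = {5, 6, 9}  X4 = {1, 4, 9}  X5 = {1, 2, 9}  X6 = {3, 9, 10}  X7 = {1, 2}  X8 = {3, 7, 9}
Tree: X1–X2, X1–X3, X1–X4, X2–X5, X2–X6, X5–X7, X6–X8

A tree decomposition must satisfy three properties: every vertex lies in some bag; for every edge, both endpoints lie together in some bag; and for every vertex, the bags containing it form a connected subtree. Here vertex 8 appears in no bag, so the decomposition is invalid.

No — vertex 8 appears in no bag.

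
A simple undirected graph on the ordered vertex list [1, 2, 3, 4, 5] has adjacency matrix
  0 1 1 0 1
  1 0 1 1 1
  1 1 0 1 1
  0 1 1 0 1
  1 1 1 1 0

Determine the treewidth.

3

A width-3 tree decomposition is:
Bags: B1 = {2, 3, 4, 5}  B2 = {1, 2, 3, 5}
Tree: B1–B2
Every bag has size at most 4, so the width is 4 − 1 = 3 and tw(G) ≤ 3. For the lower bound, the 4 vertices {1, 2, 3, 5} are pairwise adjacent, and any tree decomposition puts a clique entirely inside one bag — forcing width ≥ 3. The upper and lower bounds meet at 3, so that is the treewidth.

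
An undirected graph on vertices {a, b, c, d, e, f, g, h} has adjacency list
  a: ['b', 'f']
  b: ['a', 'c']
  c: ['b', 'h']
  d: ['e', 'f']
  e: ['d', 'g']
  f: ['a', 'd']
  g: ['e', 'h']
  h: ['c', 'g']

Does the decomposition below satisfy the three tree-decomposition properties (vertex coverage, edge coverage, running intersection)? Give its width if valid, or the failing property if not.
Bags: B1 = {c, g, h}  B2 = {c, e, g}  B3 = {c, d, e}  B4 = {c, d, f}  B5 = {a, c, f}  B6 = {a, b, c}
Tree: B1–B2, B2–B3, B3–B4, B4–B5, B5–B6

Checking the three conditions: (i) the bags cover all of {a, b, c, d, e, f, g, h}; (ii) for each edge, some bag contains both endpoints; (iii) the bags containing any fixed vertex form a subtree. All hold, so the decomposition is valid with width 3 − 1 = 2.

Yes; width 2.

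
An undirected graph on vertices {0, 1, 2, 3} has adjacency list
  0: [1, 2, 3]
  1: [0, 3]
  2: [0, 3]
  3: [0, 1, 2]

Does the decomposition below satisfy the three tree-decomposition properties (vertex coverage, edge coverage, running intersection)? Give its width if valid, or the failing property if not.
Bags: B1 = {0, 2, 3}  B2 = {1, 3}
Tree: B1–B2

No — edge (0,1) lies in no bag.

A tree decomposition must satisfy three properties: every vertex lies in some bag; for every edge, both endpoints lie together in some bag; and for every vertex, the bags containing it form a connected subtree. Here edge (0,1) lies in no bag, so the decomposition is invalid.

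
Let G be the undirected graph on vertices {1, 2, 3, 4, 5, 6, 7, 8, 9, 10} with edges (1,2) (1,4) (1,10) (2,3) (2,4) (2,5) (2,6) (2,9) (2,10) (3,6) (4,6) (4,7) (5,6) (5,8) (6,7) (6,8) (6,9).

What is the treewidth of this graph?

2

A width-2 tree decomposition is:
Bags: B1 = {2, 5, 6}  B2 = {2, 4, 6}  B3 = {1, 2, 4}  B4 = {2, 6, 9}  B5 = {4, 6, 7}  B6 = {2, 3, 6}  B7 = {1, 2, 10}  B8 = {5, 6, 8}
Tree: B1–B2, B2–B3, B1–B4, B2–B5, B4–B6, B3–B7, B1–B8
Each bag holds 3 vertices, so the decomposition has width 2, which upper-bounds the treewidth. Conversely, {5, 6, 8} is a clique of size 3, and the vertices of any clique must share a bag in every tree decomposition; so some bag has ≥ 3 vertices and tw(G) ≥ 2. Hence tw(G) = 2 exactly.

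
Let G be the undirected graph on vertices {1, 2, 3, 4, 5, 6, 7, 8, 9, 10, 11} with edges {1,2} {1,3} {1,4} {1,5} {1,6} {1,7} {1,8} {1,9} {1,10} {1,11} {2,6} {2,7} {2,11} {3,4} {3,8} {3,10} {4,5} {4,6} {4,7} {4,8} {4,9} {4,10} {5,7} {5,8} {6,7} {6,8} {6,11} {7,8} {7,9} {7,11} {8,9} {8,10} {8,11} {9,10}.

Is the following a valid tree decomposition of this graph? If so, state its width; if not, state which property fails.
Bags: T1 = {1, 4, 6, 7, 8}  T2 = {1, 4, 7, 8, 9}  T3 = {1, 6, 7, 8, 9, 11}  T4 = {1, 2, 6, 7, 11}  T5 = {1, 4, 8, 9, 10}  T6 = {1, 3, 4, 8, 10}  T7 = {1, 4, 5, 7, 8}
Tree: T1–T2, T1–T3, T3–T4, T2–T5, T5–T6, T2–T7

No — bags containing vertex 9 are not connected in the tree.

A tree decomposition must satisfy three properties: every vertex lies in some bag; for every edge, both endpoints lie together in some bag; and for every vertex, the bags containing it form a connected subtree. Here bags containing vertex 9 are not connected in the tree, so the decomposition is invalid.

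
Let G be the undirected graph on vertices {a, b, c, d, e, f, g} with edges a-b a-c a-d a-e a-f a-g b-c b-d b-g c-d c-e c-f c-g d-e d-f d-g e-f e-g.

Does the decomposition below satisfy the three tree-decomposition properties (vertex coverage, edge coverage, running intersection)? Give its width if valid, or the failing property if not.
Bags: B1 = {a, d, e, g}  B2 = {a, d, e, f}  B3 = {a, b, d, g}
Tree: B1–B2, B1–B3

No — vertex c appears in no bag.

A tree decomposition must satisfy three properties: every vertex lies in some bag; for every edge, both endpoints lie together in some bag; and for every vertex, the bags containing it form a connected subtree. Here vertex c appears in no bag, so the decomposition is invalid.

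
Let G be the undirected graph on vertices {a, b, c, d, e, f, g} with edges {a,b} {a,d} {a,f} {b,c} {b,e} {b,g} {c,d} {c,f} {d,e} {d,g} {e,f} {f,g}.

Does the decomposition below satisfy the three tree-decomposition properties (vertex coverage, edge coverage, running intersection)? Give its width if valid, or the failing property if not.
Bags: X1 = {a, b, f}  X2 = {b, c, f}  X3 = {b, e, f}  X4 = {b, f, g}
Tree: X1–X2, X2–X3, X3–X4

A tree decomposition must satisfy three properties: every vertex lies in some bag; for every edge, both endpoints lie together in some bag; and for every vertex, the bags containing it form a connected subtree. Here vertex d appears in no bag, so the decomposition is invalid.

No — vertex d appears in no bag.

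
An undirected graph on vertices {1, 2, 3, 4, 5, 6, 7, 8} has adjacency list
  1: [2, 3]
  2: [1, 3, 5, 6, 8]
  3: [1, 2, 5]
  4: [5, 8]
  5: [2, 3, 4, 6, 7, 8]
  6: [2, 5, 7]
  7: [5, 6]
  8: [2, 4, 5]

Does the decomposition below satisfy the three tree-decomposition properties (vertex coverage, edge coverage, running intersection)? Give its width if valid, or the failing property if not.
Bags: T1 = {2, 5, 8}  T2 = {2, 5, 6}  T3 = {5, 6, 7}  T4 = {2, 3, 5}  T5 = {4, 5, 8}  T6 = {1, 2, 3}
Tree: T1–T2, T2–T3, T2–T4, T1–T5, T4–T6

Yes; width 2.

Every vertex of G appears in some bag (union = {1, 2, 3, 4, 5, 6, 7, 8}); every edge is covered by a bag; and for each vertex v the set of bags containing v is connected in the bag tree. The decomposition is therefore valid. The largest bag has 3 vertices, so the width is 2.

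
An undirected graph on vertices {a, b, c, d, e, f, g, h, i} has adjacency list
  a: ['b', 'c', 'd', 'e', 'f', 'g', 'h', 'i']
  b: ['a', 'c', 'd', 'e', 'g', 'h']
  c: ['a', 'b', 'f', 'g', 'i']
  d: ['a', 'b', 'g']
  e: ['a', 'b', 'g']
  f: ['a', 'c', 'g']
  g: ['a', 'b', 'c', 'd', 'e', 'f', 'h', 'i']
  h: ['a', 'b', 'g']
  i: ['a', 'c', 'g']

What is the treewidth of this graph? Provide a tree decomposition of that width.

Treewidth 3.
One optimal decomposition is:
Bags: B1 = {a, b, c, g}  B2 = {a, c, f, g}  B3 = {a, b, d, g}  B4 = {a, c, g, i}  B5 = {a, b, g, h}  B6 = {a, b, e, g}
Tree: B1–B2, B1–B3, B2–B4, B1–B5, B5–B6

The largest bag has 4 vertices, giving width 3; this decomposition certifies tw(G) ≤ 3. Conversely, {a, c, f, g} is a clique of size 4, and the vertices of any clique must share a bag in every tree decomposition; so some bag has ≥ 4 vertices and tw(G) ≥ 3. Therefore the treewidth is 3.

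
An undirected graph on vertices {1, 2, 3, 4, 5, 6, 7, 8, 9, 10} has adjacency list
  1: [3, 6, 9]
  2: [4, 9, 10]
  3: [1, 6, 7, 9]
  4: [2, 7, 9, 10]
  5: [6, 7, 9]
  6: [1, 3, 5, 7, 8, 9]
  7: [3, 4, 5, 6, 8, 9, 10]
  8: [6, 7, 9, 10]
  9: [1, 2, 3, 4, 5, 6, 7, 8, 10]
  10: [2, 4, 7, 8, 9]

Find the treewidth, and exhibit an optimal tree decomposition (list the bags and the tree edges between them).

Every bag has size at most 4, so the width is 4 − 1 = 3 and tw(G) ≤ 3. For the lower bound, the 4 vertices {1, 3, 6, 9} are pairwise adjacent, and any tree decomposition puts a clique entirely inside one bag — forcing width ≥ 3. Hence tw(G) = 3 exactly.

Treewidth 3.
One optimal decomposition is:
Bags: B1 = {6, 7, 8, 9}  B2 = {3, 6, 7, 9}  B3 = {1, 3, 6, 9}  B4 = {5, 6, 7, 9}  B5 = {7, 8, 9, 10}  B6 = {4, 7, 9, 10}  B7 = {2, 4, 9, 10}
Tree: B1–B2, B2–B3, B1–B4, B1–B5, B5–B6, B6–B7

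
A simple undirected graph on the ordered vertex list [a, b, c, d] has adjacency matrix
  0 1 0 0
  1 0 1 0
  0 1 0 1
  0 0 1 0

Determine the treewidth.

1

A width-1 tree decomposition is:
Bags: B1 = {a, b}  B2 = {b, c}  B3 = {c, d}
Tree: B1–B2, B2–B3
The largest bag has 2 vertices, giving width 1; this decomposition certifies tw(G) ≤ 1. Since G has at least one edge (e.g. b–a), it is not an edgeless graph, so tw(G) ≥ 1. Combining the bounds, tw(G) = 1.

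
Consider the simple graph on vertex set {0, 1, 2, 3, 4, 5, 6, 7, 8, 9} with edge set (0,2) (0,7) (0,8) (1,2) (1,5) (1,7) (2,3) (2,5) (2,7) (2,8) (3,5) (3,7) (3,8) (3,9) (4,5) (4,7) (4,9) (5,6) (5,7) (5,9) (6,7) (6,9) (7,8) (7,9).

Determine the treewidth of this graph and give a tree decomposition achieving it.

Every bag has size at most 4, so the width is 4 − 1 = 3 and tw(G) ≤ 3. Conversely, {0, 2, 7, 8} is a clique of size 4, and the vertices of any clique must share a bag in every tree decomposition; so some bag has ≥ 4 vertices and tw(G) ≥ 3. Hence tw(G) = 3 exactly.

Treewidth 3.
One such decomposition:
Bags: B1 = {3, 5, 7, 9}  B2 = {2, 3, 5, 7}  B3 = {5, 6, 7, 9}  B4 = {2, 3, 7, 8}  B5 = {1, 2, 5, 7}  B6 = {0, 2, 7, 8}  B7 = {4, 5, 7, 9}
Tree: B1–B2, B1–B3, B2–B4, B2–B5, B4–B6, B3–B7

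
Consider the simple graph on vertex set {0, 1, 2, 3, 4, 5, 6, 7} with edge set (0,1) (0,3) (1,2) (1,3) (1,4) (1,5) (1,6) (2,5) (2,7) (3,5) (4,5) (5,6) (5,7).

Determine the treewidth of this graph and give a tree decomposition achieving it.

Treewidth 2.
Bags: B1 = {1, 5, 6}  B2 = {1, 2, 5}  B3 = {1, 3, 5}  B4 = {0, 1, 3}  B5 = {2, 5, 7}  B6 = {1, 4, 5}
Tree: B1–B2, B2–B3, B3–B4, B2–B5, B1–B6

The largest bag has 3 vertices, giving width 2; this decomposition certifies tw(G) ≤ 2. For the lower bound, the 3 vertices {0, 1, 3} are pairwise adjacent, and any tree decomposition puts a clique entirely inside one bag — forcing width ≥ 2. Therefore the treewidth is 2.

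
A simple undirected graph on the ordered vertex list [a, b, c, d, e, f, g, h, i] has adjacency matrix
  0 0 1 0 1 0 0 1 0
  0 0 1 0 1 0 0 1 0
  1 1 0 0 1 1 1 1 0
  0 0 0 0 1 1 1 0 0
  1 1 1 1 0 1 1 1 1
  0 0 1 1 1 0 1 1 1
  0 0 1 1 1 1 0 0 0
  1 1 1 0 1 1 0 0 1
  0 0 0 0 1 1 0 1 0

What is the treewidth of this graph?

3

A width-3 tree decomposition is:
Bags: B1 = {c, e, f, h}  B2 = {a, c, e, h}  B3 = {b, c, e, h}  B4 = {c, e, f, g}  B5 = {e, f, h, i}  B6 = {d, e, f, g}
Tree: B1–B2, B2–B3, B1–B4, B1–B5, B4–B6
Every bag has size at most 4, so the width is 4 − 1 = 3 and tw(G) ≤ 3. For the lower bound, the 4 vertices {a, c, e, h} are pairwise adjacent, and any tree decomposition puts a clique entirely inside one bag — forcing width ≥ 3. Therefore the treewidth is 3.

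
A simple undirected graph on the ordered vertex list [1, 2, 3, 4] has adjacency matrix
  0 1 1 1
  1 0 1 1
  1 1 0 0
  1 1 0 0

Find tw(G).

2

A width-2 tree decomposition is:
Bags: B1 = {1, 2, 4}  B2 = {1, 2, 3}
Tree: B1–B2
The largest bag has 3 vertices, giving width 2; this decomposition certifies tw(G) ≤ 2. Conversely, {1, 2, 3} is a clique of size 3, and the vertices of any clique must share a bag in every tree decomposition; so some bag has ≥ 3 vertices and tw(G) ≥ 2. The upper and lower bounds meet at 2, so that is the treewidth.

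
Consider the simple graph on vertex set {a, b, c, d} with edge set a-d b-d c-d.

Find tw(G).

A width-1 tree decomposition is:
Bags: B1 = {a, d}  B2 = {b, d}  B3 = {c, d}
Tree: B1–B2, B1–B3
Every bag has size at most 2, so the width is 2 − 1 = 1 and tw(G) ≤ 1. Any graph with an edge has treewidth ≥ 1, and G has the edge d–a. Therefore the treewidth is 1.

1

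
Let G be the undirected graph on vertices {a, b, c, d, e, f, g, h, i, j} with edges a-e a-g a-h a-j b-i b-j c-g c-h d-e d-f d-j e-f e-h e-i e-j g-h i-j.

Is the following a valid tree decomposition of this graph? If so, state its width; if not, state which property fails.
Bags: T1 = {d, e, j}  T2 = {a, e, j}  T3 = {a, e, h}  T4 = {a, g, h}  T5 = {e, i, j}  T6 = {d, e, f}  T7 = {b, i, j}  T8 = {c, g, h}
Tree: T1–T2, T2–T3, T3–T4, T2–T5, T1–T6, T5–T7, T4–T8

Every vertex of G appears in some bag (union = {a, b, c, d, e, f, g, h, i, j}); every edge is covered by a bag; and for each vertex v the set of bags containing v is connected in the bag tree. The decomposition is therefore valid. The largest bag has 3 vertices, so the width is 2.

Yes; width 2.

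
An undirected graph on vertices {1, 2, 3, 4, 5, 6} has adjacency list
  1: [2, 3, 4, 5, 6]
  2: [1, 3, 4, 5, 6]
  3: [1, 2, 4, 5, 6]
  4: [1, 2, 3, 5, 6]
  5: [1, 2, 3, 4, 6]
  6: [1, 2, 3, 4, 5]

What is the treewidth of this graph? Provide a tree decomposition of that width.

With just one bag of size 6, the width is 6 − 1 = 5, so tw(G) ≤ 5. On the other hand G contains the 6-clique {1, 2, 3, 4, 5, 6}. A clique must lie in a single bag of any decomposition, so no decomposition can have width below 5. The upper and lower bounds meet at 5, so that is the treewidth.

Treewidth 5.
Bags: B1 = {1, 2, 3, 4, 5, 6}
Tree: (single bag)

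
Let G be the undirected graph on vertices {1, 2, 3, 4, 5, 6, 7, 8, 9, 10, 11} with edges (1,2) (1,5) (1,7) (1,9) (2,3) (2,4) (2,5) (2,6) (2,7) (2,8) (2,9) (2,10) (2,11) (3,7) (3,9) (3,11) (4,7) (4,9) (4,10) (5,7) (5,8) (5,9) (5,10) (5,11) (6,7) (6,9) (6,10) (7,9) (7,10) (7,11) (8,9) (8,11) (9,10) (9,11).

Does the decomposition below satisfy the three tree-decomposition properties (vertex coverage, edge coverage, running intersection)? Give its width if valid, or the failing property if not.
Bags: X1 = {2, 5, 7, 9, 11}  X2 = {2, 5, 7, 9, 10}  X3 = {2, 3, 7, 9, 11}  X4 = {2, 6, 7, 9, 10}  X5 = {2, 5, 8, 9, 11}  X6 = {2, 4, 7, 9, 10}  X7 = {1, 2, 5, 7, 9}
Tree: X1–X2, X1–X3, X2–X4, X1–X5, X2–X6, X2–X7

Every vertex of G appears in some bag (union = {1, 2, 3, 4, 5, 6, 7, 8, 9, 10, 11}); every edge is covered by a bag; and for each vertex v the set of bags containing v is connected in the bag tree. The decomposition is therefore valid. The largest bag has 5 vertices, so the width is 4.

Yes; width 4.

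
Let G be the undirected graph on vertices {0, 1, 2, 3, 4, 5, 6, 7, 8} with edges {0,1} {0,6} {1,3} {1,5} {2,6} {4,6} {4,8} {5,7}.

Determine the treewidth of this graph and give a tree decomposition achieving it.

Treewidth 1.
One such decomposition:
Bags: B1 = {0, 6}  B2 = {4, 6}  B3 = {2, 6}  B4 = {0, 1}  B5 = {4, 8}  B6 = {1, 5}  B7 = {5, 7}  B8 = {1, 3}
Tree: B1–B2, B1–B3, B1–B4, B2–B5, B4–B6, B6–B7, B6–B8

Each bag holds 2 vertices, so the decomposition has width 1, which upper-bounds the treewidth. G has an edge, so its treewidth is at least 1. Hence tw(G) = 1 exactly.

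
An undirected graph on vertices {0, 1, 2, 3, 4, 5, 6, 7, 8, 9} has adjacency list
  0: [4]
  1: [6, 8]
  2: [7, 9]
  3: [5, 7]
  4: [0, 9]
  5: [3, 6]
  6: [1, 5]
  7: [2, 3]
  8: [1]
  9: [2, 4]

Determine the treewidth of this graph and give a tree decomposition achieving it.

The largest bag has 2 vertices, giving width 1; this decomposition certifies tw(G) ≤ 1. Any graph with an edge has treewidth ≥ 1, and G has the edge 0–4. Combining the bounds, tw(G) = 1.

Treewidth 1.
Bags: B1 = {0, 4}  B2 = {4, 9}  B3 = {2, 9}  B4 = {2, 7}  B5 = {3, 7}  B6 = {3, 5}  B7 = {5, 6}  B8 = {1, 6}  B9 = {1, 8}
Tree: B1–B2, B2–B3, B3–B4, B4–B5, B5–B6, B6–B7, B7–B8, B8–B9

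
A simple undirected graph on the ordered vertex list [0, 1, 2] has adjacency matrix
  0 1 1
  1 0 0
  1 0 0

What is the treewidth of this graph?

1

A width-1 tree decomposition is:
Bags: B1 = {0, 1}  B2 = {0, 2}
Tree: B1–B2
Each bag holds 2 vertices, so the decomposition has width 1, which upper-bounds the treewidth. Since G has at least one edge (e.g. 1–0), it is not an edgeless graph, so tw(G) ≥ 1. Hence tw(G) = 1 exactly.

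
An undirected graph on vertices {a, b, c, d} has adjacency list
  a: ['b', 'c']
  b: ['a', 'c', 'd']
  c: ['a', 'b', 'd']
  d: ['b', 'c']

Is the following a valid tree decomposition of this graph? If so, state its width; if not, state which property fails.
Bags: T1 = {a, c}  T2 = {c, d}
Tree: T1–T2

A tree decomposition must satisfy three properties: every vertex lies in some bag; for every edge, both endpoints lie together in some bag; and for every vertex, the bags containing it form a connected subtree. Here vertex b appears in no bag, so the decomposition is invalid.

No — vertex b appears in no bag.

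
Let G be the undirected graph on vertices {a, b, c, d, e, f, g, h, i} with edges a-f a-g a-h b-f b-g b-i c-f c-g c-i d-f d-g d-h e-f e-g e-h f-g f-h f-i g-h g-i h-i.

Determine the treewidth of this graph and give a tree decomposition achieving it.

Treewidth 3.
One optimal decomposition is:
Bags: B1 = {f, g, h, i}  B2 = {a, f, g, h}  B3 = {c, f, g, i}  B4 = {b, f, g, i}  B5 = {e, f, g, h}  B6 = {d, f, g, h}
Tree: B1–B2, B1–B3, B1–B4, B2–B5, B1–B6

Each bag holds 4 vertices, so the decomposition has width 3, which upper-bounds the treewidth. For the lower bound, the 4 vertices {d, f, g, h} are pairwise adjacent, and any tree decomposition puts a clique entirely inside one bag — forcing width ≥ 3. Hence tw(G) = 3 exactly.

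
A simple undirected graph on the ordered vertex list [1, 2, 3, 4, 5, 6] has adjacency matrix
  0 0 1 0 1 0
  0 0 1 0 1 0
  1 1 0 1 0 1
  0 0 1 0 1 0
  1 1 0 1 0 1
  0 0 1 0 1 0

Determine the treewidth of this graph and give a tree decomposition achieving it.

Treewidth 2.
One optimal decomposition is:
Bags: B1 = {3, 4, 5}  B2 = {1, 3, 5}  B3 = {3, 5, 6}  B4 = {2, 3, 5}
Tree: B1–B2, B2–B3, B3–B4

Each bag holds 3 vertices, so the decomposition has width 2, which upper-bounds the treewidth. For the lower bound, G contains the cycle 4–5–1–3–4, so G is not a forest; only forests have treewidth ≤ 1, hence tw(G) ≥ 2. Therefore the treewidth is 2.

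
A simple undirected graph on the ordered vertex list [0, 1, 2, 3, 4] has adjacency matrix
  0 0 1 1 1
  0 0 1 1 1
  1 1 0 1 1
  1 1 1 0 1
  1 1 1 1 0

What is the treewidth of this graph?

3

A width-3 tree decomposition is:
Bags: B1 = {0, 2, 3, 4}  B2 = {1, 2, 3, 4}
Tree: B1–B2
Every bag has size at most 4, so the width is 4 − 1 = 3 and tw(G) ≤ 3. For the lower bound, the 4 vertices {0, 2, 3, 4} are pairwise adjacent, and any tree decomposition puts a clique entirely inside one bag — forcing width ≥ 3. Combining the bounds, tw(G) = 3.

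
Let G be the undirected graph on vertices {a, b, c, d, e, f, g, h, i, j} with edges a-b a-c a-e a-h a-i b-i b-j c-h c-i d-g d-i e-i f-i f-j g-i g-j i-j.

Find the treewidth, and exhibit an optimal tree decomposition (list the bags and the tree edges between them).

Treewidth 2.
One optimal decomposition is:
Bags: B1 = {b, i, j}  B2 = {a, b, i}  B3 = {a, c, i}  B4 = {a, e, i}  B5 = {a, c, h}  B6 = {g, i, j}  B7 = {d, g, i}  B8 = {f, i, j}
Tree: B1–B2, B2–B3, B3–B4, B3–B5, B1–B6, B6–B7, B1–B8

Every bag has size at most 3, so the width is 3 − 1 = 2 and tw(G) ≤ 2. Conversely, {a, c, h} is a clique of size 3, and the vertices of any clique must share a bag in every tree decomposition; so some bag has ≥ 3 vertices and tw(G) ≥ 2. Hence tw(G) = 2 exactly.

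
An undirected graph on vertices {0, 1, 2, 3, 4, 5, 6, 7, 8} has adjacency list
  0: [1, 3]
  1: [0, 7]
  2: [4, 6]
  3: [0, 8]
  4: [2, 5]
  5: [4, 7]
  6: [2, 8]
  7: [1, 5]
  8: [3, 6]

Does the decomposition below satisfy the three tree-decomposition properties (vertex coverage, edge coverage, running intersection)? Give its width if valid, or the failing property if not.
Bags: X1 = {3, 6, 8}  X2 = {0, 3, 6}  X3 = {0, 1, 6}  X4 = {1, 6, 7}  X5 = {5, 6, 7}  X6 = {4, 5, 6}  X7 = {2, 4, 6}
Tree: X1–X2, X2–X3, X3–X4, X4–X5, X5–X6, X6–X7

Vertex coverage: the bags together contain {0, 1, 2, 3, 4, 5, 6, 7, 8}, the full vertex set. Edge coverage: each edge of G has both endpoints in at least one bag. Running intersection: for every vertex, the bags containing it form a connected subtree. All three properties hold, so this is a valid tree decomposition of width max|bag| − 1 = 2, and hence tw(G) ≤ 2.

Yes; width 2.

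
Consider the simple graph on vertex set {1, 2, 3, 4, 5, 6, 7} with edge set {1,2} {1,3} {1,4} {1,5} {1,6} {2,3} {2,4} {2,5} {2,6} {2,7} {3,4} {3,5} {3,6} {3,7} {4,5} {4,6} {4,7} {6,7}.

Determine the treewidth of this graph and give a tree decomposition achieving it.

Each bag holds 5 vertices, so the decomposition has width 4, which upper-bounds the treewidth. On the other hand G contains the 5-clique {1, 2, 3, 4, 5}. A clique must lie in a single bag of any decomposition, so no decomposition can have width below 4. Hence tw(G) = 4 exactly.

Treewidth 4.
One such decomposition:
Bags: B1 = {1, 2, 3, 4, 6}  B2 = {2, 3, 4, 6, 7}  B3 = {1, 2, 3, 4, 5}
Tree: B1–B2, B1–B3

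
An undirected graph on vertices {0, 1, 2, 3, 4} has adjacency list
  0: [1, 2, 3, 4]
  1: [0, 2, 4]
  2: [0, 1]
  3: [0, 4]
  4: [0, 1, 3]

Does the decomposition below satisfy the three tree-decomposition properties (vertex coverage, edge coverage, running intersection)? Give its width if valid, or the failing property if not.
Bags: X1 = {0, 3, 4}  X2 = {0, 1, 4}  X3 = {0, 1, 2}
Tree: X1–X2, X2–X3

Yes; width 2.

Vertex coverage: the bags together contain {0, 1, 2, 3, 4}, the full vertex set. Edge coverage: each edge of G has both endpoints in at least one bag. Running intersection: for every vertex, the bags containing it form a connected subtree. All three properties hold, so this is a valid tree decomposition of width max|bag| − 1 = 2, and hence tw(G) ≤ 2.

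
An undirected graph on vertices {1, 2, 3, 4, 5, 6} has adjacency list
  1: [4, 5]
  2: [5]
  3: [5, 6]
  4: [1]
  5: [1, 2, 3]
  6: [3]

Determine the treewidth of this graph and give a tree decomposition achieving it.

Treewidth 1.
One optimal decomposition is:
Bags: B1 = {2, 5}  B2 = {1, 5}  B3 = {1, 4}  B4 = {3, 5}  B5 = {3, 6}
Tree: B1–B2, B2–B3, B1–B4, B4–B5

Each bag holds 2 vertices, so the decomposition has width 1, which upper-bounds the treewidth. Any graph with an edge has treewidth ≥ 1, and G has the edge 2–5. Combining the bounds, tw(G) = 1.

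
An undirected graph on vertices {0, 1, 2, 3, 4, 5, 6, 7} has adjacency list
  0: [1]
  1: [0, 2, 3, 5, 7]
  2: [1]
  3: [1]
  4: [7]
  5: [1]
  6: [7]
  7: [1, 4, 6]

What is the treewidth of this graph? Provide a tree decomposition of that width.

The largest bag has 2 vertices, giving width 1; this decomposition certifies tw(G) ≤ 1. G has an edge, so its treewidth is at least 1. Combining the bounds, tw(G) = 1.

Treewidth 1.
One such decomposition:
Bags: B1 = {1, 5}  B2 = {1, 2}  B3 = {1, 3}  B4 = {1, 7}  B5 = {4, 7}  B6 = {6, 7}  B7 = {0, 1}
Tree: B1–B2, B2–B3, B2–B4, B4–B5, B5–B6, B3–B7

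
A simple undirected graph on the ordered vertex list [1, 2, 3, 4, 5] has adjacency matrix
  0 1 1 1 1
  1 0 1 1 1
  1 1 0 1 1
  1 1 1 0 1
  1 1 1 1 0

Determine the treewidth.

4

A width-4 tree decomposition is:
Bags: B1 = {1, 2, 3, 4, 5}
Tree: (single bag)
With just one bag of size 5, the width is 5 − 1 = 4, so tw(G) ≤ 4. For the lower bound, the 5 vertices {1, 2, 3, 4, 5} are pairwise adjacent, and any tree decomposition puts a clique entirely inside one bag — forcing width ≥ 4. The upper and lower bounds meet at 4, so that is the treewidth.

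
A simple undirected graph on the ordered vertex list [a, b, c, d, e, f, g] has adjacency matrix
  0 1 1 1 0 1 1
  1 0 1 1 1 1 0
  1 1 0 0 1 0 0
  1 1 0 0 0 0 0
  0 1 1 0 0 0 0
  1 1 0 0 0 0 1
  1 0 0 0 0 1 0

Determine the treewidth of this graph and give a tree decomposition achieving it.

The largest bag has 3 vertices, giving width 2; this decomposition certifies tw(G) ≤ 2. For the lower bound, the 3 vertices {b, c, e} are pairwise adjacent, and any tree decomposition puts a clique entirely inside one bag — forcing width ≥ 2. Combining the bounds, tw(G) = 2.

Treewidth 2.
One such decomposition:
Bags: B1 = {a, b, f}  B2 = {a, b, c}  B3 = {a, b, d}  B4 = {a, f, g}  B5 = {b, c, e}
Tree: B1–B2, B1–B3, B1–B4, B2–B5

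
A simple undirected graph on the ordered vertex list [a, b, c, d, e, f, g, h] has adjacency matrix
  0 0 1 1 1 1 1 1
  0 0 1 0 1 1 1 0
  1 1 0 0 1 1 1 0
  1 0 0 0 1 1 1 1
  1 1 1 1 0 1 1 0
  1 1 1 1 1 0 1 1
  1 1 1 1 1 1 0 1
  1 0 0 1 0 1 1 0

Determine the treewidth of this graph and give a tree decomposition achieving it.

Treewidth 4.
One such decomposition:
Bags: B1 = {b, c, e, f, g}  B2 = {a, c, e, f, g}  B3 = {a, d, e, f, g}  B4 = {a, d, f, g, h}
Tree: B1–B2, B2–B3, B3–B4

Each bag holds 5 vertices, so the decomposition has width 4, which upper-bounds the treewidth. Conversely, {a, d, e, f, g} is a clique of size 5, and the vertices of any clique must share a bag in every tree decomposition; so some bag has ≥ 5 vertices and tw(G) ≥ 4. Combining the bounds, tw(G) = 4.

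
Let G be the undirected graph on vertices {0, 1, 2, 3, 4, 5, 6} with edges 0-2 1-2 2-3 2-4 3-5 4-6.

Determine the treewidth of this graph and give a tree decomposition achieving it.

Treewidth 1.
One optimal decomposition is:
Bags: B1 = {2, 4}  B2 = {2, 3}  B3 = {3, 5}  B4 = {1, 2}  B5 = {0, 2}  B6 = {4, 6}
Tree: B1–B2, B2–B3, B1–B4, B1–B5, B1–B6

Each bag holds 2 vertices, so the decomposition has width 1, which upper-bounds the treewidth. Since G has at least one edge (e.g. 2–4), it is not an edgeless graph, so tw(G) ≥ 1. Hence tw(G) = 1 exactly.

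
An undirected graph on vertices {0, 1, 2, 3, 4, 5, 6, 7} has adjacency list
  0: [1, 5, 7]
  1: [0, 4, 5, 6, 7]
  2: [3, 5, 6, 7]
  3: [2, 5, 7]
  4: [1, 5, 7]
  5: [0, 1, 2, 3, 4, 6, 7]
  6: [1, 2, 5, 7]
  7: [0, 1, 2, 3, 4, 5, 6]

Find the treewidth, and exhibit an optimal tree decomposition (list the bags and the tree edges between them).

Treewidth 3.
Bags: B1 = {1, 5, 6, 7}  B2 = {2, 5, 6, 7}  B3 = {2, 3, 5, 7}  B4 = {0, 1, 5, 7}  B5 = {1, 4, 5, 7}
Tree: B1–B2, B2–B3, B1–B4, B4–B5

Every bag has size at most 4, so the width is 4 − 1 = 3 and tw(G) ≤ 3. Conversely, {0, 1, 5, 7} is a clique of size 4, and the vertices of any clique must share a bag in every tree decomposition; so some bag has ≥ 4 vertices and tw(G) ≥ 3. Hence tw(G) = 3 exactly.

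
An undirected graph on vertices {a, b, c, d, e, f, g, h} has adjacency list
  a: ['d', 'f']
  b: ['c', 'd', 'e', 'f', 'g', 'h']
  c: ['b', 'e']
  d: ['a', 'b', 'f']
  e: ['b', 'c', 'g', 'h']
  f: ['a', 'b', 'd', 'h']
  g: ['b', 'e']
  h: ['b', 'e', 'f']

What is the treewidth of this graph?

2

A width-2 tree decomposition is:
Bags: B1 = {a, d, f}  B2 = {b, d, f}  B3 = {b, f, h}  B4 = {b, e, h}  B5 = {b, e, g}  B6 = {b, c, e}
Tree: B1–B2, B2–B3, B3–B4, B4–B5, B4–B6
Each bag holds 3 vertices, so the decomposition has width 2, which upper-bounds the treewidth. For the lower bound, the 3 vertices {a, d, f} are pairwise adjacent, and any tree decomposition puts a clique entirely inside one bag — forcing width ≥ 2. The upper and lower bounds meet at 2, so that is the treewidth.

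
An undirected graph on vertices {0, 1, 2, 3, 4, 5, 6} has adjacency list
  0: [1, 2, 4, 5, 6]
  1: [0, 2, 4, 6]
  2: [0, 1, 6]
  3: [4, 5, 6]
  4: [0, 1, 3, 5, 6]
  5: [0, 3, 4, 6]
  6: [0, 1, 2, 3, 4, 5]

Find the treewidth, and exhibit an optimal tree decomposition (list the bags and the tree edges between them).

The largest bag has 4 vertices, giving width 3; this decomposition certifies tw(G) ≤ 3. For the lower bound, the 4 vertices {0, 1, 2, 6} are pairwise adjacent, and any tree decomposition puts a clique entirely inside one bag — forcing width ≥ 3. Therefore the treewidth is 3.

Treewidth 3.
One optimal decomposition is:
Bags: B1 = {0, 1, 4, 6}  B2 = {0, 1, 2, 6}  B3 = {0, 4, 5, 6}  B4 = {3, 4, 5, 6}
Tree: B1–B2, B1–B3, B3–B4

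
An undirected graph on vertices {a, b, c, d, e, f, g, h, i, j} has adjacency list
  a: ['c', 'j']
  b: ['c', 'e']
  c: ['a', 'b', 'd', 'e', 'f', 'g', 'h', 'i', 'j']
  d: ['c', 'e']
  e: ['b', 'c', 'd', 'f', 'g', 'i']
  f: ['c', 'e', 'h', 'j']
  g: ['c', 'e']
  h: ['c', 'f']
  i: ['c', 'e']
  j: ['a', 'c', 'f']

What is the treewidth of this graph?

A width-2 tree decomposition is:
Bags: B1 = {c, f, j}  B2 = {c, e, f}  B3 = {a, c, j}  B4 = {c, f, h}  B5 = {c, e, i}  B6 = {c, d, e}  B7 = {b, c, e}  B8 = {c, e, g}
Tree: B1–B2, B1–B3, B2–B4, B2–B5, B2–B6, B5–B7, B5–B8
The largest bag has 3 vertices, giving width 2; this decomposition certifies tw(G) ≤ 2. Conversely, {a, c, j} is a clique of size 3, and the vertices of any clique must share a bag in every tree decomposition; so some bag has ≥ 3 vertices and tw(G) ≥ 2. The upper and lower bounds meet at 2, so that is the treewidth.

2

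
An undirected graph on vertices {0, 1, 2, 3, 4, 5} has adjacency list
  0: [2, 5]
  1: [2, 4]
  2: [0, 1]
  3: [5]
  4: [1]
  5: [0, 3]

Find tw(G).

1

A width-1 tree decomposition is:
Bags: B1 = {3, 5}  B2 = {0, 5}  B3 = {0, 2}  B4 = {1, 2}  B5 = {1, 4}
Tree: B1–B2, B2–B3, B3–B4, B4–B5
Every bag has size at most 2, so the width is 2 − 1 = 1 and tw(G) ≤ 1. G has an edge, so its treewidth is at least 1. Therefore the treewidth is 1.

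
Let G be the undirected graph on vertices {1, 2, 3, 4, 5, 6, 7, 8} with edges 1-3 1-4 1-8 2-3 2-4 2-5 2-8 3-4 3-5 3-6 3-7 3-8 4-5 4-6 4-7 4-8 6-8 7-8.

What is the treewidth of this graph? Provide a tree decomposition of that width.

Treewidth 3.
One such decomposition:
Bags: B1 = {2, 3, 4, 8}  B2 = {3, 4, 7, 8}  B3 = {3, 4, 6, 8}  B4 = {1, 3, 4, 8}  B5 = {2, 3, 4, 5}
Tree: B1–B2, B1–B3, B3–B4, B1–B5

Every bag has size at most 4, so the width is 4 − 1 = 3 and tw(G) ≤ 3. For the lower bound, the 4 vertices {1, 3, 4, 8} are pairwise adjacent, and any tree decomposition puts a clique entirely inside one bag — forcing width ≥ 3. Hence tw(G) = 3 exactly.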